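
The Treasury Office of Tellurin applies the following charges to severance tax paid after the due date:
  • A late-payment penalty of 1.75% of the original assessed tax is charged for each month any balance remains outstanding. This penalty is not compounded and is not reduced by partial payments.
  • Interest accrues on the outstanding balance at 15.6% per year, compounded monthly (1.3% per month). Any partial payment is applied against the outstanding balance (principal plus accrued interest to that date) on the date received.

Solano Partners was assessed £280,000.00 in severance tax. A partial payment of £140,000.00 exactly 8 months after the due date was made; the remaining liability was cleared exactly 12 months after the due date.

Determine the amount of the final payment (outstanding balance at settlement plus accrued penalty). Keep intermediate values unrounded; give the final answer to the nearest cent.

Balance at month 8: £280,000.0000 × (1 + 0.013)^8 = £310,479.9746…
After £140,000.00 payment: £310,479.9746… − £140,000.00 = £170,479.9746…
Balance at month 12: £170,479.9746… × (1 + 0.013)^4 = £179,519.3030…
Penalty: 12 × 1.75% × £280,000.00 = £58,800.00
Final settlement = outstanding balance + penalty = £179,519.3030… + £58,800.00 = £238,319.30

£238,319.30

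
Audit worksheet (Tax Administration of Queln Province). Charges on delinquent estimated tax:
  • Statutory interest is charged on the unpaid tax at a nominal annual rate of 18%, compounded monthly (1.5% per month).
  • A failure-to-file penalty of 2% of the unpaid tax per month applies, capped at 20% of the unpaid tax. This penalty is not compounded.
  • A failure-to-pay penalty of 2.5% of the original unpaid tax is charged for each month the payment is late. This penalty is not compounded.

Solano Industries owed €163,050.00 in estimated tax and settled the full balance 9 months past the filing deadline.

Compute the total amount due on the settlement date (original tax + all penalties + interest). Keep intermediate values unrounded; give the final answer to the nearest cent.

€252,464.99

Failure-to-file: 9 × 2% × €163,050.00 = €29,349.00 (under the 20% cap)
Failure-to-pay penalty: 9 × 2.5% × €163,050.00 = €36,686.25
Interest: €163,050.00 × ((1 + 0.015)^9 − 1) = €163,050.00 × 0.1433900… = €23,379.7355…
Total = €163,050.00 + €66,035.2500 + €23,379.7355… = €252,464.99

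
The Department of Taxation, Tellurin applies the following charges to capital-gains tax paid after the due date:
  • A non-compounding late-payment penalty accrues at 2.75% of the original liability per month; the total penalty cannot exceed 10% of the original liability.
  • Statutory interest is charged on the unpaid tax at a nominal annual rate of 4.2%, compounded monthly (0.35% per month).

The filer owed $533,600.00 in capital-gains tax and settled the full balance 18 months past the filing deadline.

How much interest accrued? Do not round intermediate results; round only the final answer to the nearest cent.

Interest: $533,600.00 × ((1 + 0.0035)^18 − 1) = $533,600.00 × 0.0649097… = $34,635.8158…

$34,635.82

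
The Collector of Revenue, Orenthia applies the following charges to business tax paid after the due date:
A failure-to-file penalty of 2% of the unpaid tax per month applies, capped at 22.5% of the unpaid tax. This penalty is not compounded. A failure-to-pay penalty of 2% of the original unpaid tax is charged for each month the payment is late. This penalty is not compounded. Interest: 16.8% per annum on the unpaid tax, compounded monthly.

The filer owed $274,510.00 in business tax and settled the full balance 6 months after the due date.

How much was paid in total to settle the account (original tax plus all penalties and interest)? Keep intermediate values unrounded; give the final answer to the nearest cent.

Failure-to-file: 6 × 2% × $274,510.00 = $32,941.20 (under the 22.5% cap)
Failure-to-pay penalty: 6 × 2% × $274,510.00 = $32,941.20
Interest (16.8%/yr ÷ 12 = 1.4%/month): $274,510.00 × ((1 + 0.014)^6 − 1) = $23,881.1236…
Total = $274,510.00 + $65,882.4000 + $23,881.1236… = $364,273.52

$364,273.52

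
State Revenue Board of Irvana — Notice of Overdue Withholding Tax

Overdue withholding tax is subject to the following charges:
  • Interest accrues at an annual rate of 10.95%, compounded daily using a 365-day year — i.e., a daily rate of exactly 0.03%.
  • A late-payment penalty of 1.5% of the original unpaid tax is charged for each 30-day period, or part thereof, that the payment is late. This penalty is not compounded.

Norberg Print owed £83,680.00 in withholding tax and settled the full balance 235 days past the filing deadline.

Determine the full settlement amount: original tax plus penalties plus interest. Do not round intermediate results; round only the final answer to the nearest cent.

Penalty periods: ⌈235/30⌉ = 8; penalty = 8 × 1.5% × £83,680.00 = £10,041.60
Interest: £83,680.00 × ((1 + 0.0003)^235 − 1) = £83,680.00 × 0.07303322… = £6,111.4202…
Total = £83,680.00 + £10,041.6000 + £6,111.4202… = £99,833.02

£99,833.02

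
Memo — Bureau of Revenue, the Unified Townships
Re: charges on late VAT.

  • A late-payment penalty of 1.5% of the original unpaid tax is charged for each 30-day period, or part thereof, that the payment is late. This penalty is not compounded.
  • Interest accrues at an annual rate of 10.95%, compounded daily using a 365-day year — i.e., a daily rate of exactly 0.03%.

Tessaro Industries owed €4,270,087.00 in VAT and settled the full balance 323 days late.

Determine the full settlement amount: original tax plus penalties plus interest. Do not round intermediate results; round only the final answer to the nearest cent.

Penalty periods: ⌈323/30⌉ = 11; penalty = 11 × 1.5% × €4,270,087.00 = €704,564.36…
Interest: €4,270,087.00 × ((1 + 0.0003)^323 − 1) = €4,270,087.00 × 0.10173418… = €434,413.8100…
Total = €4,270,087.00 + €704,564.3550 + €434,413.8100… = €5,409,065.17

€5,409,065.17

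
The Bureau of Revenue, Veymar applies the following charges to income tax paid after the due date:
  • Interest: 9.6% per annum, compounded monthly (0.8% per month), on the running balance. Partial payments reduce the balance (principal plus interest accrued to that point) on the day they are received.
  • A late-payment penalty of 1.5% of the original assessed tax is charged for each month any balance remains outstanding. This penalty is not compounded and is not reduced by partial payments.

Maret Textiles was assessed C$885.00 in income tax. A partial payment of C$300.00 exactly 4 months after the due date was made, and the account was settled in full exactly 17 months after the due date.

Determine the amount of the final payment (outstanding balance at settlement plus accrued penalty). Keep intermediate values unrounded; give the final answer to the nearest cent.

C$906.31

Balance at month 4: C$885.0000 × (1 + 0.008)^4 = C$913.6617…
After C$300.00 payment: C$913.6617… − C$300.00 = C$613.6617…
Balance at month 17: C$613.6617… × (1 + 0.008)^13 = C$680.6376…
Penalty: 17 × 1.5% × C$885.00 = C$225.68…
Final settlement = outstanding balance + penalty = C$680.6376… + C$225.68… = C$906.31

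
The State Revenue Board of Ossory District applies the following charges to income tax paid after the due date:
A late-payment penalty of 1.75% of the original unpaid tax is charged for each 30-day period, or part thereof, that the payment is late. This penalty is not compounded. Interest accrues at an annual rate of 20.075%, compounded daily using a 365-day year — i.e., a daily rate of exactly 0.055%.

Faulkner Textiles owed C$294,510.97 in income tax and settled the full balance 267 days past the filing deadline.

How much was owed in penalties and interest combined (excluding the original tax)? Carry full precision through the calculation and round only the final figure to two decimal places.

Penalty periods: ⌈267/30⌉ = 9; penalty = 9 × 1.75% × C$294,510.97 = C$46,385.48…
Interest: C$294,510.97 × ((1 + 0.00055)^267 − 1) = C$294,510.97 × 0.15813347… = C$46,572.0415…
Penalties + interest = C$46,385.4778… + C$46,572.0415… = C$92,957.52

C$92,957.52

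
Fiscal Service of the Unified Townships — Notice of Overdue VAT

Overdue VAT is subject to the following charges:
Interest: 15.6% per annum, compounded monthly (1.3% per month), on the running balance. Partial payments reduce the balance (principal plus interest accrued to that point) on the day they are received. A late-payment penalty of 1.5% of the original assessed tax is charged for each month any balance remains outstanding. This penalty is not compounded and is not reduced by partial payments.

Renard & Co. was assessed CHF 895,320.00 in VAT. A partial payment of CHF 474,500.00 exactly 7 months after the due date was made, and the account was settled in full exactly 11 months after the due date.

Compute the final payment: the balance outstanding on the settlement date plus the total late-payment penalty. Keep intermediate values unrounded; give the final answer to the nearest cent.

CHF 680,074.39

Balance at month 7: CHF 895,320.0000 × (1 + 0.013)^7 = CHF 980,041.3583…
After CHF 474,500.00 payment: CHF 980,041.3583… − CHF 474,500.00 = CHF 505,541.3583…
Balance at month 11: CHF 505,541.3583… × (1 + 0.013)^4 = CHF 532,346.5850…
Penalty: 11 × 1.5% × CHF 895,320.00 = CHF 147,727.80
Final settlement = outstanding balance + penalty = CHF 532,346.5850… + CHF 147,727.80 = CHF 680,074.39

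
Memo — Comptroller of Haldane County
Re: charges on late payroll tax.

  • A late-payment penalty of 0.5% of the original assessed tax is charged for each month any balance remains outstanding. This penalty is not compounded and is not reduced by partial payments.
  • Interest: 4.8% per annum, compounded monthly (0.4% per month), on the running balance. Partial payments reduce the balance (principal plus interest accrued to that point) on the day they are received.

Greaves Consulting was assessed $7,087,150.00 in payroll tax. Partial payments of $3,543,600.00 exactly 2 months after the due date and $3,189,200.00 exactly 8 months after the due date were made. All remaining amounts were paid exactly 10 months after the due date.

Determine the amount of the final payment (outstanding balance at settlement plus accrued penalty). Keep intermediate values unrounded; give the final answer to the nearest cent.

$856,790.94

Balance at month 2: $7,087,150.0000 × (1 + 0.004)^2 = $7,143,960.5944
After $3,543,600.00 payment: $7,143,960.5944 − $3,543,600.00 = $3,600,360.5944
Balance at month 8: $3,600,360.5944 × (1 + 0.004)^6 = $3,687,637.9575…
After $3,189,200.00 payment: $3,687,637.9575… − $3,189,200.00 = $498,437.9575…
Balance at month 10: $498,437.9575… × (1 + 0.004)^2 = $502,433.4362…
Penalty: 10 × 0.5% × $7,087,150.00 = $354,357.50
Final settlement = outstanding balance + penalty = $502,433.4362… + $354,357.50 = $856,790.94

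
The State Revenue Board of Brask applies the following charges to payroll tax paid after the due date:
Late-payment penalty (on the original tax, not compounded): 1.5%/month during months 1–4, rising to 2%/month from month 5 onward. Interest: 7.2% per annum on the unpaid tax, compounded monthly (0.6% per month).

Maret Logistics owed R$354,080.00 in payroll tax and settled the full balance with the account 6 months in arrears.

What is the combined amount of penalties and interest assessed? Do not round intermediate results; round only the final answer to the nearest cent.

R$48,347.62

Penalty, months 1–4: 4 × 1.5% × R$354,080.00 = R$21,244.80
Penalty, months 5–6: 2 × 2% × R$354,080.00 = R$14,163.20
Interest: R$354,080.00 × ((1 + 0.006)^6 − 1) = R$354,080.00 × 0.0365443… = R$12,939.6197…
Penalties + interest = R$35,408.0000 + R$12,939.6197… = R$48,347.62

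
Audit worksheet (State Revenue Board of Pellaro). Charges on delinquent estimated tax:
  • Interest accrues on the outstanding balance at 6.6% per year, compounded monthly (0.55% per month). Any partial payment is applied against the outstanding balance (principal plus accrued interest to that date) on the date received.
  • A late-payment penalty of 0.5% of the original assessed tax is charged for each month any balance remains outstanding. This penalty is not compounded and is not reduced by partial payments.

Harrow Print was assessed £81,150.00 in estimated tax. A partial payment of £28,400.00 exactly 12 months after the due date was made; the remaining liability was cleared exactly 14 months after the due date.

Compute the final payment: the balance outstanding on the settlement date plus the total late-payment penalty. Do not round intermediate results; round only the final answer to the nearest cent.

Balance at month 12: £81,150.0000 × (1 + 0.0055)^12 = £86,670.9234…
After £28,400.00 payment: £86,670.9234… − £28,400.00 = £58,270.9234…
Balance at month 14: £58,270.9234… × (1 + 0.0055)^2 = £58,913.6662…
Penalty: 14 × 0.5% × £81,150.00 = £5,680.50
Final settlement = outstanding balance + penalty = £58,913.6662… + £5,680.50 = £64,594.17

£64,594.17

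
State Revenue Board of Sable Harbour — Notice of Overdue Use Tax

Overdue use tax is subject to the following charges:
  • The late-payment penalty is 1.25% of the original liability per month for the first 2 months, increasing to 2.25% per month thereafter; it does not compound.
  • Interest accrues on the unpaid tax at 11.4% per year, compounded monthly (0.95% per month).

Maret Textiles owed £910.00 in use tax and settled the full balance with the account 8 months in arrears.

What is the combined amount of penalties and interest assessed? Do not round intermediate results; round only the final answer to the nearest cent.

£217.10

Penalty, months 1–2: 2 × 1.25% × £910.00 = £22.75
Penalty, months 3–8: 6 × 2.25% × £910.00 = £122.85
Interest: £910.00 × ((1 + 0.0095)^8 − 1) = £910.00 × 0.0785756… = £71.5038…
Penalties + interest = £145.6000 + £71.5038… = £217.10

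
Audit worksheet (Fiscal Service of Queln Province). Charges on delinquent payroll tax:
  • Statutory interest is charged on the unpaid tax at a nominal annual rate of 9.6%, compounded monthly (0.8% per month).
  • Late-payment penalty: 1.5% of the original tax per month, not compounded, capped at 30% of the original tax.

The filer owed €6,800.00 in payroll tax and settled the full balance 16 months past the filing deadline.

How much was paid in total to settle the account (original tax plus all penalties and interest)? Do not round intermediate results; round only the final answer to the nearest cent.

Penalty: 16 × 1.5% × €6,800.00 = €1,632.00 (below the 30% cap of €2,040.00)
Interest: €6,800.00 × ((1 + 0.008)^16 − 1) = €6,800.00 × 0.1359743… = €924.6254…
Total = €6,800.00 + €1,632.0000 + €924.6254… = €9,356.63

€9,356.63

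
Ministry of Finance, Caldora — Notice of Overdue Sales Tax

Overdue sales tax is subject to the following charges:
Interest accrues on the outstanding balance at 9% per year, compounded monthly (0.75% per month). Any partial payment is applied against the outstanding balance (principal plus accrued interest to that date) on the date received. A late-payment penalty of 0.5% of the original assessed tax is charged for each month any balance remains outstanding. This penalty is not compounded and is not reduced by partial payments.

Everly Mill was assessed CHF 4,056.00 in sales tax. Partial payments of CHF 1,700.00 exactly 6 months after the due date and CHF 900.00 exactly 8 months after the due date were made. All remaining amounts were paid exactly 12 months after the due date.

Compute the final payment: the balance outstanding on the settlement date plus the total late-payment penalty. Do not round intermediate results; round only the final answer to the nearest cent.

CHF 1,974.59

Balance at month 6: CHF 4,056.0000 × (1 + 0.0075)^6 = CHF 4,241.9767…
After CHF 1,700.00 payment: CHF 4,241.9767… − CHF 1,700.00 = CHF 2,541.9767…
Balance at month 8: CHF 2,541.9767… × (1 + 0.0075)^2 = CHF 2,580.2493…
After CHF 900.00 payment: CHF 2,580.2493… − CHF 900.00 = CHF 1,680.2493…
Balance at month 12: CHF 1,680.2493… × (1 + 0.0075)^4 = CHF 1,731.2267…
Penalty: 12 × 0.5% × CHF 4,056.00 = CHF 243.36
Final settlement = outstanding balance + penalty = CHF 1,731.2267… + CHF 243.36 = CHF 1,974.59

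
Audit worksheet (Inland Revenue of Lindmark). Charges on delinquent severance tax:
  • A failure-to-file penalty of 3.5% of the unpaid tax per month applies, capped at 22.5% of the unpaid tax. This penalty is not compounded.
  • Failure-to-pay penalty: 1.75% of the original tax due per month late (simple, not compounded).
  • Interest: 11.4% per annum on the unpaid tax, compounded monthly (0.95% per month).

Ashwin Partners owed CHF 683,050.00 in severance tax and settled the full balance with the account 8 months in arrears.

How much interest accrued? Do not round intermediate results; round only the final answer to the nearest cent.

Interest: CHF 683,050.00 × ((1 + 0.0095)^8 − 1) = CHF 683,050.00 × 0.0785756… = CHF 53,671.0550…

CHF 53,671.06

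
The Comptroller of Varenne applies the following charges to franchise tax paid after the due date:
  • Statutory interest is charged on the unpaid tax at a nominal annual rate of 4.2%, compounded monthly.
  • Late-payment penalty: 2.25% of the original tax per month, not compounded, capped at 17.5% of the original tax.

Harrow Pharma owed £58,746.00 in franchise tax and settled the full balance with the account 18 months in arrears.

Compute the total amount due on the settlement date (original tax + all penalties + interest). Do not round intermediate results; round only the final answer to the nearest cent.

Penalty (uncapped): 18 × 2.25% × £58,746.00 = £23,792.13; cap = 17.5% × £58,746.00 = £10,280.55 → penalty = £10,280.55
Interest (4.2%/yr ÷ 12 = 0.35%/month): £58,746.00 × ((1 + 0.0035)^18 − 1) = £3,813.1852…
Total = £58,746.00 + £10,280.5500 + £3,813.1852… = £72,839.74

£72,839.74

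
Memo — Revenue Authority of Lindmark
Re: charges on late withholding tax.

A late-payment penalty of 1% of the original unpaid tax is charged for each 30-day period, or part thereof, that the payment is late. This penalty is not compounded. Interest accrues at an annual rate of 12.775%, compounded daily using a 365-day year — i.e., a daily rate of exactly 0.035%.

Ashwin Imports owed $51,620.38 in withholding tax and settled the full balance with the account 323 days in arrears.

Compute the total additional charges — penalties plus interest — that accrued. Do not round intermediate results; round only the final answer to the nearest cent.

$11,855.43

Penalty periods: ⌈323/30⌉ = 11; penalty = 11 × 1% × $51,620.38 = $5,678.24…
Interest: $51,620.38 × ((1 + 0.00035)^323 − 1) = $51,620.38 × 0.11966577… = $6,177.1925…
Penalties + interest = $5,678.2418 + $6,177.1925… = $11,855.43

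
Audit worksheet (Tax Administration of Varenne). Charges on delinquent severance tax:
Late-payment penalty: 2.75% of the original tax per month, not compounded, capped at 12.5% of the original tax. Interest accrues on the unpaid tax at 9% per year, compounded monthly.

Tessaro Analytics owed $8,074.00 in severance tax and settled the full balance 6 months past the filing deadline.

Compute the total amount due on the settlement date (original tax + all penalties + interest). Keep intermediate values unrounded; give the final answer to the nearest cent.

Penalty (uncapped): 6 × 2.75% × $8,074.00 = $1,332.21; cap = 12.5% × $8,074.00 = $1,009.25 → penalty = $1,009.25
Interest (9%/yr ÷ 12 = 0.75%/month): $8,074.00 × ((1 + 0.0075)^6 − 1) = $370.2109…
Total = $8,074.00 + $1,009.2500 + $370.2109… = $9,453.46

$9,453.46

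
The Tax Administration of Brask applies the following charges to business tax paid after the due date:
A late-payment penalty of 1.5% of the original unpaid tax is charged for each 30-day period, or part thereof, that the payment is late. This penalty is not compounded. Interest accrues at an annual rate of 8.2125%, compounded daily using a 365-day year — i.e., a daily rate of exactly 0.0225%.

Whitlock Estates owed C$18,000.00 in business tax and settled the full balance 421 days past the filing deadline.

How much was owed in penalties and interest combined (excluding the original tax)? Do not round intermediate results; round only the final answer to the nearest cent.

C$5,838.21

Penalty periods: ⌈421/30⌉ = 15; penalty = 15 × 1.5% × C$18,000.00 = C$4,050.00
Interest: C$18,000.00 × ((1 + 0.000225)^421 − 1) = C$18,000.00 × 0.09934478… = C$1,788.2060…
Penalties + interest = C$4,050.0000 + C$1,788.2060… = C$5,838.21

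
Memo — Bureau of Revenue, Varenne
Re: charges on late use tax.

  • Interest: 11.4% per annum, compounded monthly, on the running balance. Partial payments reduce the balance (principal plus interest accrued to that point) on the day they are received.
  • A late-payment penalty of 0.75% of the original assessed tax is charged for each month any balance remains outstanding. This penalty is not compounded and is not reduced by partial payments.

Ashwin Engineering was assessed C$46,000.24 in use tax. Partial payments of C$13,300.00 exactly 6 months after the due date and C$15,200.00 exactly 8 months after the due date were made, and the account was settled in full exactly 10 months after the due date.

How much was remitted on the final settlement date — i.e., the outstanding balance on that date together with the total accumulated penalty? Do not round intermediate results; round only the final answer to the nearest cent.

Monthly rate = 11.4% ÷ 12 = 0.95%
Balance at month 6: C$46,000.2400 × (1 + 0.0095)^6 = C$48,685.3209…
After C$13,300.00 payment: C$48,685.3209… − C$13,300.00 = C$35,385.3209…
Balance at month 8: C$35,385.3209… × (1 + 0.0095)^2 = C$36,060.8356…
After C$15,200.00 payment: C$36,060.8356… − C$15,200.00 = C$20,860.8356…
Balance at month 10: C$20,860.8356… × (1 + 0.0095)^2 = C$21,259.0741…
Penalty: 10 × 0.75% × C$46,000.24 = C$3,450.02…
Final settlement = outstanding balance + penalty = C$21,259.0741… + C$3,450.02… = C$24,709.09

C$24,709.09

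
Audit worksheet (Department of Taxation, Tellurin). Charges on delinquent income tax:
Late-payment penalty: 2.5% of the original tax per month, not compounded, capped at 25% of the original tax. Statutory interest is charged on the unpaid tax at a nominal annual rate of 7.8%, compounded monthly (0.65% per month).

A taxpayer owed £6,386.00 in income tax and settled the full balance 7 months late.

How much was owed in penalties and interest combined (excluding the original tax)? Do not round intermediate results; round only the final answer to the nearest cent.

£1,413.84

Penalty: 7 × 2.5% × £6,386.00 = £1,117.55 (below the 25% cap of £1,596.50)
Interest: £6,386.00 × ((1 + 0.0065)^7 − 1) = £6,386.00 × 0.0463969… = £296.2908…
Penalties + interest = £1,117.5500 + £296.2908… = £1,413.84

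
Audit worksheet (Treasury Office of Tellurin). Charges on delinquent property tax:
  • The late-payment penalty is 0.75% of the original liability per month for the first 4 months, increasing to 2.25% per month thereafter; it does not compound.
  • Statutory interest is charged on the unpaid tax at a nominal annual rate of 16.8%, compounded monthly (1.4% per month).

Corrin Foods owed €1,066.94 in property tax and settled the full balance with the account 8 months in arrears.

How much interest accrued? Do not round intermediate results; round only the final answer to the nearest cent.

Interest: €1,066.94 × ((1 + 0.014)^8 − 1) = €1,066.94 × 0.1176444… = €125.5195…

€125.52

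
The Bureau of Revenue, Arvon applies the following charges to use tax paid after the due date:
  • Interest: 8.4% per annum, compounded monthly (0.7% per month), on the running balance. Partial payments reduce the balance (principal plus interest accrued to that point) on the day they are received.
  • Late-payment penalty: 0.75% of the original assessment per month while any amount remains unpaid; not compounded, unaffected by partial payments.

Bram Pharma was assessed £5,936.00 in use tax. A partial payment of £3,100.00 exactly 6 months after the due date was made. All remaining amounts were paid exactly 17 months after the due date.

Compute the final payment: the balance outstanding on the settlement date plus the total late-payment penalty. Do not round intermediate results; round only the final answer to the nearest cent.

£4,092.97

Balance at month 6: £5,936.0000 × (1 + 0.007)^6 = £6,189.7159…
After £3,100.00 payment: £6,189.7159… − £3,100.00 = £3,089.7159…
Balance at month 17: £3,089.7159… × (1 + 0.007)^11 = £3,336.1281…
Penalty: 17 × 0.75% × £5,936.00 = £756.84
Final settlement = outstanding balance + penalty = £3,336.1281… + £756.84 = £4,092.97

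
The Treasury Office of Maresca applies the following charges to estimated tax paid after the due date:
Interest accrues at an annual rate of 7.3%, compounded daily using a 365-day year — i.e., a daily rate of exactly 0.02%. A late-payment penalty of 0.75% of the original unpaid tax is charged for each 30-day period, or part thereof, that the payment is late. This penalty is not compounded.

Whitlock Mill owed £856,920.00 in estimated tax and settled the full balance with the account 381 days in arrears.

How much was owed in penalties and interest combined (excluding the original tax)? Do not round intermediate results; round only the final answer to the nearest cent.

Penalty periods: ⌈381/30⌉ = 13; penalty = 13 × 0.75% × £856,920.00 = £83,549.70
Interest: £856,920.00 × ((1 + 0.0002)^381 − 1) = £856,920.00 × 0.07917017… = £67,842.4987…
Penalties + interest = £83,549.7000 + £67,842.4987… = £151,392.20

£151,392.20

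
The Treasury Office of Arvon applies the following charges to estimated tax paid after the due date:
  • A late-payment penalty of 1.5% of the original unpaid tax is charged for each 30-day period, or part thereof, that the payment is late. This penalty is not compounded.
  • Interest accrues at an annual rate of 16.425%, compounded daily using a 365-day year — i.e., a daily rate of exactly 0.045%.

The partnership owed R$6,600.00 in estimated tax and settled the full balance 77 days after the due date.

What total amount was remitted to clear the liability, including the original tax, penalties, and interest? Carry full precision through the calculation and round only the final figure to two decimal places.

R$7,129.64

Penalty periods: ⌈77/30⌉ = 3; penalty = 3 × 1.5% × R$6,600.00 = R$297.00
Interest: R$6,600.00 × ((1 + 0.00045)^77 − 1) = R$6,600.00 × 0.03524924… = R$232.6450…
Total = R$6,600.00 + R$297.0000 + R$232.6450… = R$7,129.64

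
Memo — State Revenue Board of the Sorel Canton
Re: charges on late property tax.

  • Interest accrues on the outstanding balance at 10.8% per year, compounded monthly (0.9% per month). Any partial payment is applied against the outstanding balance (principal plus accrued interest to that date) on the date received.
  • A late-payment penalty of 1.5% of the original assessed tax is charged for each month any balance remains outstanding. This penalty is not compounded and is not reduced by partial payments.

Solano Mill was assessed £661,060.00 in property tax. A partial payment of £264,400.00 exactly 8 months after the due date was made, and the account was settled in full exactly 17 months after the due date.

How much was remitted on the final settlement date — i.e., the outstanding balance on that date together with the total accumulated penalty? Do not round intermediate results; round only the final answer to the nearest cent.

Balance at month 8: £661,060.0000 × (1 + 0.009)^8 = £710,182.8970…
After £264,400.00 payment: £710,182.8970… − £264,400.00 = £445,782.8970…
Balance at month 17: £445,782.8970… × (1 + 0.009)^9 = £483,218.8844…
Penalty: 17 × 1.5% × £661,060.00 = £168,570.30
Final settlement = outstanding balance + penalty = £483,218.8844… + £168,570.30 = £651,789.18

£651,789.18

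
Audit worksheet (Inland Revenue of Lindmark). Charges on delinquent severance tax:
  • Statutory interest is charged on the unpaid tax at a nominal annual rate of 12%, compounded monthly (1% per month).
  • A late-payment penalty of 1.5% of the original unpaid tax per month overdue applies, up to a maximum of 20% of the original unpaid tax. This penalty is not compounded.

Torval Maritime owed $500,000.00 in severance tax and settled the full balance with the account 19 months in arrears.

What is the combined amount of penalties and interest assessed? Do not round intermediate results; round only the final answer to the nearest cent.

Penalty (uncapped): 19 × 1.5% × $500,000.00 = $142,500.00; cap = 20% × $500,000.00 = $100,000.00 → penalty = $100,000.00
Interest: $500,000.00 × ((1 + 0.01)^19 − 1) = $500,000.00 × 0.2081090… = $104,054.4752…
Penalties + interest = $100,000.0000 + $104,054.4752… = $204,054.48

$204,054.48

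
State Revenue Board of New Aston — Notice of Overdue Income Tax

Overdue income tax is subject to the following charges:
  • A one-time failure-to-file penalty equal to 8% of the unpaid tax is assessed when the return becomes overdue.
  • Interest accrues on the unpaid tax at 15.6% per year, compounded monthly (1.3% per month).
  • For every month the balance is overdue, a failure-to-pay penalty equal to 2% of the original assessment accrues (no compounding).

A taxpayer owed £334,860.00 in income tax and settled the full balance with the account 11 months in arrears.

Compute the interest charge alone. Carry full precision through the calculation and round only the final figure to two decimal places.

£51,122.11

Interest: £334,860.00 × ((1 + 0.013)^11 − 1) = £334,860.00 × 0.1526671… = £51,122.1064…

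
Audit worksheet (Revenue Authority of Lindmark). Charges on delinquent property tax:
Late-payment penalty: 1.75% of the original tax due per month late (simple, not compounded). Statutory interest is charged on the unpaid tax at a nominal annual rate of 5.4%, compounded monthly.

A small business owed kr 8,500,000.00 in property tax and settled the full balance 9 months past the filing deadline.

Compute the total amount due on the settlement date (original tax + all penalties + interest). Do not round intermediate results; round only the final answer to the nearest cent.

kr 10,189,262.00

Late-payment penalty: 9 × 1.75% × kr 8,500,000.00 = kr 1,338,750.00
Interest (5.4%/yr ÷ 12 = 0.45%/month): kr 8,500,000.00 × ((1 + 0.0045)^9 − 1) = kr 350,512.0044…
Total = kr 8,500,000.00 + kr 1,338,750.0000 + kr 350,512.0044… = kr 10,189,262.00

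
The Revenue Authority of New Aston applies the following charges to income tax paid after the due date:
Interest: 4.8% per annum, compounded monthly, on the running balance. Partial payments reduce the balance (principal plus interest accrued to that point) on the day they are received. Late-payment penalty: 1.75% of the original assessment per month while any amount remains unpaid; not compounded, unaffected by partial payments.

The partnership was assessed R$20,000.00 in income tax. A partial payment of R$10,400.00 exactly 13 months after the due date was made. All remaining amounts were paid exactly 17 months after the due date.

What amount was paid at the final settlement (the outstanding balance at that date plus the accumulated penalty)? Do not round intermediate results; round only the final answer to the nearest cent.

Monthly rate = 4.8% ÷ 12 = 0.4%
Balance at month 13: R$20,000.0000 × (1 + 0.004)^13 = R$21,065.3298…
After R$10,400.00 payment: R$21,065.3298… − R$10,400.00 = R$10,665.3298…
Balance at month 17: R$10,665.3298… × (1 + 0.004)^4 = R$10,837.0016…
Penalty: 17 × 1.75% × R$20,000.00 = R$5,950.00
Final settlement = outstanding balance + penalty = R$10,837.0016… + R$5,950.00 = R$16,787.00

R$16,787.00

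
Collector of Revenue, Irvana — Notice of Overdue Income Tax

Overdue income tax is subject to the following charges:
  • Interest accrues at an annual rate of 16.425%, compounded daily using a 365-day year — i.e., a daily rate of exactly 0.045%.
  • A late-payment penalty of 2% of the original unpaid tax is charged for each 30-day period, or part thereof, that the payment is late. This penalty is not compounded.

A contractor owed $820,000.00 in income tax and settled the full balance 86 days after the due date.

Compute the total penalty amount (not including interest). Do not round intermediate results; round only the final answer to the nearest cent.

Penalty periods: ⌈86/30⌉ = 3; penalty = 3 × 2% × $820,000.00 = $49,200.00

$49,200.00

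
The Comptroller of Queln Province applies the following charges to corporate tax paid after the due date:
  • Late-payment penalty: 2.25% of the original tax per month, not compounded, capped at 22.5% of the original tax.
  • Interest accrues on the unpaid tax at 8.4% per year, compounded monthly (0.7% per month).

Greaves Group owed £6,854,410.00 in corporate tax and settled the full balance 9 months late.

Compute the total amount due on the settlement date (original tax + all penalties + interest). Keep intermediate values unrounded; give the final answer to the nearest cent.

Penalty: 9 × 2.25% × £6,854,410.00 = £1,388,018.03… (below the 22.5% cap of £1,542,242.25)
Interest: £6,854,410.00 × ((1 + 0.007)^9 − 1) = £6,854,410.00 × 0.0647931… = £444,118.5867…
Total = £6,854,410.00 + £1,388,018.0250 + £444,118.5867… = £8,686,546.61

£8,686,546.61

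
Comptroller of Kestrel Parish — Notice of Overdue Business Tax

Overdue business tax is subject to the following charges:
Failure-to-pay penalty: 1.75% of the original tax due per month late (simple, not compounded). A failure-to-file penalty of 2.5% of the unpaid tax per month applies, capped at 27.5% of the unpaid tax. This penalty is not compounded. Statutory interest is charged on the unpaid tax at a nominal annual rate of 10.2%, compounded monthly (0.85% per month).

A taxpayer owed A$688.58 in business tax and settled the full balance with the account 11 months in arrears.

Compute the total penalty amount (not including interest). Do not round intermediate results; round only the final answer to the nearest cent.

Failure-to-file: 11 × 2.5% × A$688.58 = A$189.36…, capped at 27.5% × A$688.58 = A$189.36…
Failure-to-pay penalty = 1.75% × A$688.58 × 11 mo = A$132.55…
Total penalty = A$189.36… + A$132.55… = A$321.91

A$321.91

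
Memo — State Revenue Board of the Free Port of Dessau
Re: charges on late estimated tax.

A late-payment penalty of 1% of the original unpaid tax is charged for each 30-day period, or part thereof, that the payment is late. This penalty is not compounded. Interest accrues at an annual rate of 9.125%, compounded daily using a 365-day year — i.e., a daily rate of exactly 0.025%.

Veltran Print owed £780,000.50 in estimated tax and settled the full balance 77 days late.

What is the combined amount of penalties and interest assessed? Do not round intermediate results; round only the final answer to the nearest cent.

Penalty periods: ⌈77/30⌉ = 3; penalty = 3 × 1% × £780,000.50 = £23,400.02…
Interest: £780,000.50 × ((1 + 0.00025)^77 − 1) = £780,000.50 × 0.01943402… = £15,158.5479…
Penalties + interest = £23,400.0150 + £15,158.5479… = £38,558.56

£38,558.56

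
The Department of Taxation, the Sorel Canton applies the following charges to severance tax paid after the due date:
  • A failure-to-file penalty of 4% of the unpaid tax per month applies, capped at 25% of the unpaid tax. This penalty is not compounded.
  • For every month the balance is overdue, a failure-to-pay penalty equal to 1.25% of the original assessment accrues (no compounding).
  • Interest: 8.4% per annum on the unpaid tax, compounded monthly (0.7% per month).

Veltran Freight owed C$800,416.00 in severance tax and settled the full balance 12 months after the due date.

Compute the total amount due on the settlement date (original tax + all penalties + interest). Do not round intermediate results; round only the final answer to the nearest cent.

C$1,190,467.25

Failure-to-file: 12 × 4% × C$800,416.00 = C$384,199.68, capped at 25% × C$800,416.00 = C$200,104.00
Failure-to-pay penalty: 12 × 1.25% × C$800,416.00 = C$120,062.40
Interest: C$800,416.00 × ((1 + 0.007)^12 − 1) = C$800,416.00 × 0.0873107… = C$69,884.8508…
Total = C$800,416.00 + C$320,166.4000 + C$69,884.8508… = C$1,190,467.25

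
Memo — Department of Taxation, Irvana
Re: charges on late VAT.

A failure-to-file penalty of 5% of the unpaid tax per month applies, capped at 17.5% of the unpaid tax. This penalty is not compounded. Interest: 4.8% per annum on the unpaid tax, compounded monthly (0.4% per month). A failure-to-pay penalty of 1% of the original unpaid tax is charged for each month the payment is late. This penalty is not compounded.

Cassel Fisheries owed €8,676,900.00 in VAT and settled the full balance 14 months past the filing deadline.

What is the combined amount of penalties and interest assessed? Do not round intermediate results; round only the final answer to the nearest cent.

Failure-to-file: 14 × 5% × €8,676,900.00 = €6,073,830.00, capped at 17.5% × €8,676,900.00 = €1,518,457.50
Failure-to-pay penalty = 1% × €8,676,900.00 × 14 mo = €1,214,766.00
Interest: €8,676,900.00 × ((1 + 0.004)^14 − 1) = €8,676,900.00 × 0.0574796… = €498,744.3449…
Penalties + interest = €2,733,223.5000 + €498,744.3449… = €3,231,967.84

€3,231,967.84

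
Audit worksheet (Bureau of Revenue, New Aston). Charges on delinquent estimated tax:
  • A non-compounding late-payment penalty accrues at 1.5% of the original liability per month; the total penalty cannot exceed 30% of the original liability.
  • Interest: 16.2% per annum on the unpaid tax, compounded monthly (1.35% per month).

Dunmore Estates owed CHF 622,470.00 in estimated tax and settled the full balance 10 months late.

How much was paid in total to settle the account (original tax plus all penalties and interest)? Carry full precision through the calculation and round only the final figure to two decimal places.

CHF 805,167.18

Penalty: 10 × 1.5% × CHF 622,470.00 = CHF 93,370.50 (below the 30% cap of CHF 186,741.00)
Interest: CHF 622,470.00 × ((1 + 0.0135)^10 − 1) = CHF 622,470.00 × 0.1435036… = CHF 89,326.6762…
Total = CHF 622,470.00 + CHF 93,370.5000 + CHF 89,326.6762… = CHF 805,167.18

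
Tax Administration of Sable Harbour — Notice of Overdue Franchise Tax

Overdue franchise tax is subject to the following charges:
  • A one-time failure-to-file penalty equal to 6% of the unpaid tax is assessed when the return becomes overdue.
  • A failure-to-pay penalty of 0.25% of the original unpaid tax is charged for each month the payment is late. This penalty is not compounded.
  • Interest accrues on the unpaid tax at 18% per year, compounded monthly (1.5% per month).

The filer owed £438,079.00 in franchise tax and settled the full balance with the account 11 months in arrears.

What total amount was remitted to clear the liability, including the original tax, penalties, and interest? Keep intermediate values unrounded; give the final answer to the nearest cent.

Failure-to-file penalty: 6% × £438,079.00 = £26,284.74
Failure-to-pay penalty: 11 × 0.25% × £438,079.00 = £12,047.17…
Interest: £438,079.00 × ((1 + 0.015)^11 − 1) = £438,079.00 × 0.1779489… = £77,955.6925…
Total = £438,079.00 + £38,331.9125 + £77,955.6925… = £554,366.61

£554,366.61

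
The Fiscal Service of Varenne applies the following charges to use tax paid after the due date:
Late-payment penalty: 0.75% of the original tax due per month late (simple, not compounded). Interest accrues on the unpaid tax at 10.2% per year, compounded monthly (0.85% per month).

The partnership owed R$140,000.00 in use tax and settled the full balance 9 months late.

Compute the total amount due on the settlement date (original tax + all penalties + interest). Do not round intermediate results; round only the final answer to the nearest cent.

Late-payment penalty: 9 × 0.75% × R$140,000.00 = R$9,450.00
Interest: R$140,000.00 × ((1 + 0.0085)^9 − 1) = R$140,000.00 × 0.0791532… = R$11,081.4550…
Total = R$140,000.00 + R$9,450.0000 + R$11,081.4550… = R$160,531.45

R$160,531.45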